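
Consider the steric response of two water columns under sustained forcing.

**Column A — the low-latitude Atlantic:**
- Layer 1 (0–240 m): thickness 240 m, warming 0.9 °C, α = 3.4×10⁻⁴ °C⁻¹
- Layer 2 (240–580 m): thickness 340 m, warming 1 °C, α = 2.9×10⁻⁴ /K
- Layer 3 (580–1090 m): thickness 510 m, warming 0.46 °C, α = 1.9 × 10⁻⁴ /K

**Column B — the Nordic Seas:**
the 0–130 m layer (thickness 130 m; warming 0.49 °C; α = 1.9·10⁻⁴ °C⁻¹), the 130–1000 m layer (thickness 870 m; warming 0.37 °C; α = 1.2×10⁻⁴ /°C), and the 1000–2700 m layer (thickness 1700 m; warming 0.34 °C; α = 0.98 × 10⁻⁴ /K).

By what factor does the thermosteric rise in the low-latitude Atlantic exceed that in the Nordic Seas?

A Layer 1: 240 × 0.9 × 3.4×10⁻⁴ = 0.07344 m
A Layer 2: 340 × 1 × 2.9×10⁻⁴ = 0.09860 m
A 580–1090 m: 1.9×10⁻⁴ × 0.46 × 510 = 0.044574 m
A total: 0.216614 m
B 0.49 × 1.9×10⁻⁴ × 130 = 0.012103 m
B 870 × 0.37 × 1.2×10⁻⁴ = 0.038628 m
B 0.34 × 1700 × 0.98×10⁻⁴ = 0.056644 m
B total: 0.107375 m
Ratio: 0.216614 / 0.107375 ≈ 2.017

a factor of 2.02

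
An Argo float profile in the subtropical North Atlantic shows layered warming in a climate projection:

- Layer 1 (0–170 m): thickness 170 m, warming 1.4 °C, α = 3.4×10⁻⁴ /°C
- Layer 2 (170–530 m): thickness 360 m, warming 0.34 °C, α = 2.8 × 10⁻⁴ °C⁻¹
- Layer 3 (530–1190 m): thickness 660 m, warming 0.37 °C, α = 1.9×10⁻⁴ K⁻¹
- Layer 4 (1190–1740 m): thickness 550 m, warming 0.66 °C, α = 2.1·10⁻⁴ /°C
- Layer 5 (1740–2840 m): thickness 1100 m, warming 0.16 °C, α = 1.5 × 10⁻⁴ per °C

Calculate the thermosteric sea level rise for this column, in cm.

Layer 1: 3.4×10⁻⁴ × 1.4 × 170 = 0.08092 m
Layer 2: 360 × 2.8×10⁻⁴ × 0.34 = 0.034272 m
1.9×10⁻⁴ × 0.37 × 660 = 0.046398 m
1190–1740 m: 550 × 0.66 × 2.1×10⁻⁴ = 0.07623 m
1.5×10⁻⁴ × 1100 × 0.16 = 0.02640 m
Δh = 0.08092 + 0.034272 + 0.046398 + 0.07623 + 0.02640 = 0.26422 m

about 26 cm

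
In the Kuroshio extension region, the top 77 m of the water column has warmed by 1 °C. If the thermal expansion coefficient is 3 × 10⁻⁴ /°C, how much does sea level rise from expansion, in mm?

about 23 mm

Δh = αΔT·H = 3×10⁻⁴ × 1 × 77 = 0.02310 m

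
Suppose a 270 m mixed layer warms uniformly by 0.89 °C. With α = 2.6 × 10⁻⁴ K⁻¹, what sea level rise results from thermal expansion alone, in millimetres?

Δh = αΔT·H = 2.6×10⁻⁴ × 0.89 × 270 = 0.062478 m

62.5 mm of thermosteric rise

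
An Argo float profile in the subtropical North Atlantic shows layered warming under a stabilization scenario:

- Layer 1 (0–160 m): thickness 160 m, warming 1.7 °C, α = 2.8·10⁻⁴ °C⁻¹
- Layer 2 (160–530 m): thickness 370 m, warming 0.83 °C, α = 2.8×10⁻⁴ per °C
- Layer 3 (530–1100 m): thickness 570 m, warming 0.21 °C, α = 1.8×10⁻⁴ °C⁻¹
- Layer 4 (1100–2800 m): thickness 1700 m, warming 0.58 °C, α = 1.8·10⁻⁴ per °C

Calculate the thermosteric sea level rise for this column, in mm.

0–160 m: 2.8×10⁻⁴ × 160 × 1.7 = 0.07616 m
Layer 2: 370 × 2.8×10⁻⁴ × 0.83 = 0.085988 m
Layer 3: 1.8×10⁻⁴ × 570 × 0.21 = 0.021546 m
Layer 4: 0.58 × 1700 × 1.8×10⁻⁴ = 0.17748 m
Δh = 0.07616 + 0.085988 + 0.021546 + 0.17748 = 0.361174 m

about 361 mm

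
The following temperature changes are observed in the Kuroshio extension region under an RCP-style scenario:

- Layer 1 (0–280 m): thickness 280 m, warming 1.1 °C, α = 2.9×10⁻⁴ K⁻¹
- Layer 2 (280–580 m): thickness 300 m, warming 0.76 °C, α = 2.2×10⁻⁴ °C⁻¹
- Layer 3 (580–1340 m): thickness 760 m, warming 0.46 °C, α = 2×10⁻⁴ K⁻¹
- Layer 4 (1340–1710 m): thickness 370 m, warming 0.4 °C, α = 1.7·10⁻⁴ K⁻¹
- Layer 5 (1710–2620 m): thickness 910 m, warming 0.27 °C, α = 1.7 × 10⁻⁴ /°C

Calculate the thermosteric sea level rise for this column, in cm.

Layer 1: 1.1 × 280 × 2.9×10⁻⁴ = 0.08932 m
280–580 m: 300 × 2.2×10⁻⁴ × 0.76 = 0.05016 m
Layer 3: 2×10⁻⁴ × 0.46 × 760 = 0.06992 m
0.4 × 370 × 1.7×10⁻⁴ = 0.02516 m
1710–2620 m: 910 × 0.27 × 1.7×10⁻⁴ = 0.041769 m
Δh = 0.08932 + 0.05016 + 0.06992 + 0.02516 + 0.041769 = 0.276329 m ≈ 27.6 cm

27.6 cm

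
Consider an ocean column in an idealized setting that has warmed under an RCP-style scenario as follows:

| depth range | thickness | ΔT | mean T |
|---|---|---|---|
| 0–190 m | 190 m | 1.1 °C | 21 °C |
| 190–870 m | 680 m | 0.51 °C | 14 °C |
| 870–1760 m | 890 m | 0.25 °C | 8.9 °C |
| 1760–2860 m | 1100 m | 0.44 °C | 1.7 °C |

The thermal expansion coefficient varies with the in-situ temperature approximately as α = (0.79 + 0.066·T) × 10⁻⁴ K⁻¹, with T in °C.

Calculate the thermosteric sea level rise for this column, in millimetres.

Layer 1: α = (0.79 + 0.066×21)×10⁻⁴ = 2.176×10⁻⁴ K⁻¹
Layer 2: α = (0.79 + 0.066×14)×10⁻⁴ = 1.714×10⁻⁴ K⁻¹
Layer 3: α = (0.79 + 0.066×8.9)×10⁻⁴ = 1.3774×10⁻⁴ K⁻¹
Layer 4: α = (0.79 + 0.066×1.7)×10⁻⁴ = 0.9022×10⁻⁴ K⁻¹
1.1 × 190 × 2.176×10⁻⁴ = 0.0454784 m
Layer 2: 0.51 × 680 × 1.714×10⁻⁴ = 0.05944152 m
870–1760 m: 890 × 0.25 × 1.3774×10⁻⁴ = 0.03064715 m
Layer 4: 1100 × 0.9022×10⁻⁴ × 0.44 = 0.04366648 m
Δh = 0.0454784 + 0.05944152 + 0.03064715 + 0.04366648 = 0.17923355 m ≈ 180 mm

Δh ≈ 180 mm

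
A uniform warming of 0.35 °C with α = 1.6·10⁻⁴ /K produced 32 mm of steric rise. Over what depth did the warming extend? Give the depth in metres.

H = Δh/(αΔT) = 0.032 / (1.6×10⁻⁴ × 0.35) ≈ 571.4 m

about 571 m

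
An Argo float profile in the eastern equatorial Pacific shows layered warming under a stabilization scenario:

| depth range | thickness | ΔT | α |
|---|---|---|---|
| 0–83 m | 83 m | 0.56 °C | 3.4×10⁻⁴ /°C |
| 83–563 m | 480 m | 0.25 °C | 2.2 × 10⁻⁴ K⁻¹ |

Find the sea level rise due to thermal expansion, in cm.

Δh = 4.22 cm

Layer 1: 0.56 × 3.4×10⁻⁴ × 83 = 0.0158032 m
2.2×10⁻⁴ × 480 × 0.25 = 0.02640 m
Δh = 0.0158032 + 0.02640 = 0.0422032 m ≈ 4.22 cm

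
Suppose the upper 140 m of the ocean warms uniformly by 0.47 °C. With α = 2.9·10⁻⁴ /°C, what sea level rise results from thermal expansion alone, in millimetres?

Δh = αΔT·H = 2.9×10⁻⁴ × 0.47 × 140 = 0.019082 m

19 mm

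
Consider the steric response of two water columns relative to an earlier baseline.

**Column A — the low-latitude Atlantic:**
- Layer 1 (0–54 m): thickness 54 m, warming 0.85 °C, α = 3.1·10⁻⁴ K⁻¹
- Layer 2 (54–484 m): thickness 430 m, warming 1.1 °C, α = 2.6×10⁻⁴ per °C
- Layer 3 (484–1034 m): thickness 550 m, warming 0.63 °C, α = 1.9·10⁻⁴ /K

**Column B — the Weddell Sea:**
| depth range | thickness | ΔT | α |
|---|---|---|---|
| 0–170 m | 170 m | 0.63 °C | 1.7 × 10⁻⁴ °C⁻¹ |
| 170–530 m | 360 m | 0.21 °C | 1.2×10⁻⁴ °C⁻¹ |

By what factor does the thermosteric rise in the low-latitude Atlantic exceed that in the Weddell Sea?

A 3.1×10⁻⁴ × 54 × 0.85 = 0.014229 m
A Layer 2: 2.6×10⁻⁴ × 430 × 1.1 = 0.12298 m
A Layer 3: 550 × 0.63 × 1.9×10⁻⁴ = 0.065835 m
A total: 0.203044 m
B Layer 1: 1.7×10⁻⁴ × 170 × 0.63 = 0.018207 m
B 170–530 m: 1.2×10⁻⁴ × 0.21 × 360 = 0.009072 m
B total: 0.027279 m
Ratio: 0.203044 / 0.027279 ≈ 7.443

7.4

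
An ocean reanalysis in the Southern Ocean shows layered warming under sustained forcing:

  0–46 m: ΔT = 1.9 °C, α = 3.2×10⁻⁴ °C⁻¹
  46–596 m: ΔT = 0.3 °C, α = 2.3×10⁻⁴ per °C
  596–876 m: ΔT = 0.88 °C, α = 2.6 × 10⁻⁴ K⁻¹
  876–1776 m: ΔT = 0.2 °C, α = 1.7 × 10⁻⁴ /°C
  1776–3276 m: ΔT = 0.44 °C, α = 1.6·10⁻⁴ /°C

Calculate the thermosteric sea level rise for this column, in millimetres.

1.9 × 46 × 3.2×10⁻⁴ = 0.027968 m
0.3 × 550 × 2.3×10⁻⁴ = 0.03795 m
Layer 3: 0.88 × 280 × 2.6×10⁻⁴ = 0.064064 m
Layer 4: 0.2 × 1.7×10⁻⁴ × 900 = 0.03060 m
0.44 × 1500 × 1.6×10⁻⁴ = 0.10560 m
Δh = 0.027968 + 0.03795 + 0.064064 + 0.03060 + 0.10560 = 0.266182 m

Δh ≈ 266 mm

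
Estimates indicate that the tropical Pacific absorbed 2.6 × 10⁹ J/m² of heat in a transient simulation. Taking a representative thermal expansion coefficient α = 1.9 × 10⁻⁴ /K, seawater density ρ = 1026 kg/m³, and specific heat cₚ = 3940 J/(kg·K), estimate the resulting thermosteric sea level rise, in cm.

Δh = αQ/(ρcₚ) = 1.9×10⁻⁴ × 2.6×10⁹ / (1026 × 3940) ≈ 0.12220 m

Δh = 12 cm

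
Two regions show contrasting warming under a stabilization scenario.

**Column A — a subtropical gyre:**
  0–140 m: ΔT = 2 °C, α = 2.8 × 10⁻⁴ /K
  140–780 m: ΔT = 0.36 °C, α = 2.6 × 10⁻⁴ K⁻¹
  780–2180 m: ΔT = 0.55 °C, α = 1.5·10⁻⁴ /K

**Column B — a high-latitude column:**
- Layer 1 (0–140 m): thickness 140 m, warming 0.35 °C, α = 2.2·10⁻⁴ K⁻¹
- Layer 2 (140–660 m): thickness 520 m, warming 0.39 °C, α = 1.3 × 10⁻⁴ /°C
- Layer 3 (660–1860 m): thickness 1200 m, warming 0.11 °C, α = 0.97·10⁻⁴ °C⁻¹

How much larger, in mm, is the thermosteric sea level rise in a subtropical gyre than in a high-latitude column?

A 2.8×10⁻⁴ × 140 × 2 = 0.07840 m
A 640 × 0.36 × 2.6×10⁻⁴ = 0.059904 m
A 0.55 × 1.5×10⁻⁴ × 1400 = 0.11550 m
A total: 0.253804 m
B 140 × 0.35 × 2.2×10⁻⁴ = 0.01078 m
B 520 × 1.3×10⁻⁴ × 0.39 = 0.026364 m
B 0.11 × 0.97×10⁻⁴ × 1200 = 0.012804 m
B total: 0.049948 m
Difference: 0.253804 − 0.049948 = 0.203856 m

Δh_A − Δh_B ≈ 204 mm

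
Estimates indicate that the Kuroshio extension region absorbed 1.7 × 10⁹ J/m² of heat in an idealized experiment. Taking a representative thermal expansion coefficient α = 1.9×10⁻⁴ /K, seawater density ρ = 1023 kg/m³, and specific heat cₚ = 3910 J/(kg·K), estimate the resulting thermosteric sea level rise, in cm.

8.08 cm of thermosteric rise

Δh = αQ/(ρcₚ) = 1.9×10⁻⁴ × 1.7×10⁹ / (1023 × 3910) ≈ 0.080751 m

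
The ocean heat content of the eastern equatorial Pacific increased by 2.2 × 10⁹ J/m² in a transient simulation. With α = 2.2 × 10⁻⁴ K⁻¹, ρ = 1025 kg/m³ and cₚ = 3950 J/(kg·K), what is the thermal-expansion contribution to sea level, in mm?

120 mm

Δh = αQ/(ρcₚ) = 2.2×10⁻⁴ × 2.2×10⁹ / (1025 × 3950) ≈ 0.11954 m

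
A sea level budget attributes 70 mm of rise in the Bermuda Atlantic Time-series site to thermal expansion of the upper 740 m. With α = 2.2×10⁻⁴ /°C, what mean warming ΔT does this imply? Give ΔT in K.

ΔT = Δh/(αH) = 0.07 / (2.2×10⁻⁴ × 740) ≈ 0.4300 K

0.430 K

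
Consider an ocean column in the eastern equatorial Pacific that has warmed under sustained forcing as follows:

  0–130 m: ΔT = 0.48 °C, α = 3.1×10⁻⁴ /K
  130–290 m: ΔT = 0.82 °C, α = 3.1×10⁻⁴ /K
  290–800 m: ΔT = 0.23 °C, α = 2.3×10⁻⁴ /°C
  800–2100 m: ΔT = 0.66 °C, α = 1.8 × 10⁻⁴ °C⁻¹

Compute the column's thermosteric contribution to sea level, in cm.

130 × 3.1×10⁻⁴ × 0.48 = 0.019344 m
130–290 m: 3.1×10⁻⁴ × 0.82 × 160 = 0.040672 m
2.3×10⁻⁴ × 510 × 0.23 = 0.026979 m
1300 × 0.66 × 1.8×10⁻⁴ = 0.15444 m
Δh = 0.019344 + 0.040672 + 0.026979 + 0.15444 = 0.241435 m

about 24.1 cm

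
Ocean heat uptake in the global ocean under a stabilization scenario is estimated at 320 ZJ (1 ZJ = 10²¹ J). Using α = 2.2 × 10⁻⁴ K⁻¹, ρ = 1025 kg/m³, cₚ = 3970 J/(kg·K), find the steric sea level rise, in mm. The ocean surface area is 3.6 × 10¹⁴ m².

Per unit area: Q = 320×10²¹ / (3.6×10¹⁴) ≈ 8.889×10⁸ J/m²
Δh = αQ/(ρcₚ) = 2.2×10⁻⁴ × 8.889×10⁸ / (1025 × 3970) ≈ 0.048058 m

Δh ≈ 48 mm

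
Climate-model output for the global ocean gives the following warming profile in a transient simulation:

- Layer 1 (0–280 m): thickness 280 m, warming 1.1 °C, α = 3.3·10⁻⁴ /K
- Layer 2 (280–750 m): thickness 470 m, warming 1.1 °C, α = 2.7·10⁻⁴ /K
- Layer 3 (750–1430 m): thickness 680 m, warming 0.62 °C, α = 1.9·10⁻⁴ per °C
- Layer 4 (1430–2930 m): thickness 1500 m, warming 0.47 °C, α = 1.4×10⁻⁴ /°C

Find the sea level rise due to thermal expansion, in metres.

0.420 m of thermosteric rise

Layer 1: 1.1 × 280 × 3.3×10⁻⁴ = 0.10164 m
Layer 2: 2.7×10⁻⁴ × 470 × 1.1 = 0.13959 m
0.62 × 1.9×10⁻⁴ × 680 = 0.080104 m
Layer 4: 1500 × 1.4×10⁻⁴ × 0.47 = 0.09870 m
Δh = 0.10164 + 0.13959 + 0.080104 + 0.09870 = 0.420034 m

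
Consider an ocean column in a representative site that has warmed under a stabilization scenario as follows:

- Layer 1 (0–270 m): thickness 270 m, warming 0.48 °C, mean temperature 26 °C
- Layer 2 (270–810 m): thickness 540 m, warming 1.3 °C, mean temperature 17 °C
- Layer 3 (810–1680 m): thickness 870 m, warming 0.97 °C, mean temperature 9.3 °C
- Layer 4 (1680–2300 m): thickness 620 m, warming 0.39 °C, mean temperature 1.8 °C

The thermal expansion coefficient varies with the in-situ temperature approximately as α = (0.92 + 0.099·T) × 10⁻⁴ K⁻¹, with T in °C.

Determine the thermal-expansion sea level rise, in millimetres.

Layer 1: α = (0.92 + 0.099×26)×10⁻⁴ = 3.494×10⁻⁴ K⁻¹
Layer 2: α = (0.92 + 0.099×17)×10⁻⁴ = 2.603×10⁻⁴ K⁻¹
Layer 3: α = (0.92 + 0.099×9.3)×10⁻⁴ = 1.8407×10⁻⁴ K⁻¹
Layer 4: α = (0.92 + 0.099×1.8)×10⁻⁴ = 1.0982×10⁻⁴ K⁻¹
0–270 m: 3.494×10⁻⁴ × 270 × 0.48 = 0.04528224 m
Layer 2: 540 × 1.3 × 2.603×10⁻⁴ = 0.1827306 m
Layer 3: 870 × 1.8407×10⁻⁴ × 0.97 = 0.155336673 m
Layer 4: 620 × 1.0982×10⁻⁴ × 0.39 = 0.026554476 m
Δh = 0.04528224 + 0.1827306 + 0.155336673 + 0.026554476 = 0.409903989 m

410 mm of thermosteric rise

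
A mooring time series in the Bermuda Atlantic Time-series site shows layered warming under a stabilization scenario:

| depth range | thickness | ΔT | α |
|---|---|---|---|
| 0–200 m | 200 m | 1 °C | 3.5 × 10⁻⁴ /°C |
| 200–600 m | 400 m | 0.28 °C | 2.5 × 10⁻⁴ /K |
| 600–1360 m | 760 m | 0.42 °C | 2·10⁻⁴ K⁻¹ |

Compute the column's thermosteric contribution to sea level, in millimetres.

Layer 1: 200 × 3.5×10⁻⁴ × 1 = 0.07000 m
Layer 2: 2.5×10⁻⁴ × 0.28 × 400 = 0.02800 m
Layer 3: 0.42 × 760 × 2×10⁻⁴ = 0.06384 m
Δh = 0.07000 + 0.02800 + 0.06384 = 0.16184 m ≈ 162 mm

about 162 mm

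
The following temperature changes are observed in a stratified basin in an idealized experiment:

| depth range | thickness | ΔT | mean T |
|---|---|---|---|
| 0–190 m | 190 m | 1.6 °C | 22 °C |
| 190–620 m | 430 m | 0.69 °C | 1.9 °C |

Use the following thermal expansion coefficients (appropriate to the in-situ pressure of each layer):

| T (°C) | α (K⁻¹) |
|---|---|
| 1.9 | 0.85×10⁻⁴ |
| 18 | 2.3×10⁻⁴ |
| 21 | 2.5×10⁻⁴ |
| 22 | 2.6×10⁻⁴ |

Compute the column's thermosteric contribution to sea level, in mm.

about 104 mm

Layer 1 at 22 °C → α = 2.6×10⁻⁴ K⁻¹
Layer 2 at 1.9 °C → α = 0.85×10⁻⁴ K⁻¹
2.6×10⁻⁴ × 1.6 × 190 = 0.07904 m
0.69 × 0.85×10⁻⁴ × 430 = 0.0252195 m
Δh = 0.07904 + 0.0252195 = 0.1042595 m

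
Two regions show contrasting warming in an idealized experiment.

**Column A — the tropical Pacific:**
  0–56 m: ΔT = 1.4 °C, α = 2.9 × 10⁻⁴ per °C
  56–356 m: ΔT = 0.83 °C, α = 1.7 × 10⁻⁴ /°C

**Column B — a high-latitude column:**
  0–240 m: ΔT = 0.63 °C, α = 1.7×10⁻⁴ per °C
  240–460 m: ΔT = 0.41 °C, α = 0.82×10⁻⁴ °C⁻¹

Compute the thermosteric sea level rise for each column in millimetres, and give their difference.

A Layer 1: 1.4 × 56 × 2.9×10⁻⁴ = 0.022736 m
A Layer 2: 1.7×10⁻⁴ × 300 × 0.83 = 0.04233 m
A total: 0.065066 m
B Layer 1: 0.63 × 240 × 1.7×10⁻⁴ = 0.025704 m
B 240–460 m: 0.41 × 0.82×10⁻⁴ × 220 = 0.0073964 m
B total: 0.0331004 m
Difference: 0.065066 − 0.0331004 = 0.0319656 m

A: 65 mm; B: 33 mm; difference 32 mm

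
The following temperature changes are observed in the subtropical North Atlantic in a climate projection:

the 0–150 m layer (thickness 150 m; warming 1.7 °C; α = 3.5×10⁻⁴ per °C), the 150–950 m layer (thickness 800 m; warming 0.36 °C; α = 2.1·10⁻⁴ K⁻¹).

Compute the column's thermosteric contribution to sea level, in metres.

about 0.150 m

Layer 1: 150 × 1.7 × 3.5×10⁻⁴ = 0.08925 m
150–950 m: 0.36 × 800 × 2.1×10⁻⁴ = 0.06048 m
Δh = 0.08925 + 0.06048 = 0.14973 m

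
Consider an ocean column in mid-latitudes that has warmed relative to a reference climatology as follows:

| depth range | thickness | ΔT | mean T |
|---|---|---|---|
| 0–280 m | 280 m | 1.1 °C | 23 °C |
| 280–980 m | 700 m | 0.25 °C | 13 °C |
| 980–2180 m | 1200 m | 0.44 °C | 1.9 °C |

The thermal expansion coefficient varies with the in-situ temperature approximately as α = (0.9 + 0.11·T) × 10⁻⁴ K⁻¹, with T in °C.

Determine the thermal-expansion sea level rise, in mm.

200 mm of thermosteric rise

Layer 1: α = (0.9 + 0.11×23)×10⁻⁴ = 3.43×10⁻⁴ K⁻¹
Layer 2: α = (0.9 + 0.11×13)×10⁻⁴ = 2.33×10⁻⁴ K⁻¹
Layer 3: α = (0.9 + 0.11×1.9)×10⁻⁴ = 1.109×10⁻⁴ K⁻¹
0–280 m: 1.1 × 3.43×10⁻⁴ × 280 = 0.105644 m
Layer 2: 0.25 × 700 × 2.33×10⁻⁴ = 0.040775 m
Layer 3: 1.109×10⁻⁴ × 1200 × 0.44 = 0.0585552 m
Δh = 0.105644 + 0.040775 + 0.0585552 = 0.2049742 m ≈ 200 mm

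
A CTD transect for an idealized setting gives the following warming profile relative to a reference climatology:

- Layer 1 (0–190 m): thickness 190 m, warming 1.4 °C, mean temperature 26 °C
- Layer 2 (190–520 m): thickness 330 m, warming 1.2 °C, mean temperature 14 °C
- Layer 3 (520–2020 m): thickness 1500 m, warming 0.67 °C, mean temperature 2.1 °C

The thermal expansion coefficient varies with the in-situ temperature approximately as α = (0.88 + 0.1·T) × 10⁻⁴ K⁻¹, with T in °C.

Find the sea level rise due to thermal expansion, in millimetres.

Layer 1: α = (0.88 + 0.1×26)×10⁻⁴ = 3.48×10⁻⁴ K⁻¹
Layer 2: α = (0.88 + 0.1×14)×10⁻⁴ = 2.28×10⁻⁴ K⁻¹
Layer 3: α = (0.88 + 0.1×2.1)×10⁻⁴ = 1.09×10⁻⁴ K⁻¹
3.48×10⁻⁴ × 190 × 1.4 = 0.092568 m
190–520 m: 2.28×10⁻⁴ × 1.2 × 330 = 0.090288 m
Layer 3: 0.67 × 1.09×10⁻⁴ × 1500 = 0.109545 m
Δh = 0.092568 + 0.090288 + 0.109545 = 0.292401 m

292 mm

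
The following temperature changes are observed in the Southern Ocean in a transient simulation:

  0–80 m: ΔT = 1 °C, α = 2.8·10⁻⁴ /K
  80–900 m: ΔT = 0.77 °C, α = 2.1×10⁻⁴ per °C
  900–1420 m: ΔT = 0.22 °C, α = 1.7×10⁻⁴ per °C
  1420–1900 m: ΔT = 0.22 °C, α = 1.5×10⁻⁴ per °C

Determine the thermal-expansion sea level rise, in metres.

0–80 m: 1 × 80 × 2.8×10⁻⁴ = 0.02240 m
0.77 × 820 × 2.1×10⁻⁴ = 0.132594 m
Layer 3: 1.7×10⁻⁴ × 0.22 × 520 = 0.019448 m
1420–1900 m: 0.22 × 480 × 1.5×10⁻⁴ = 0.01584 m
Δh = 0.02240 + 0.132594 + 0.019448 + 0.01584 = 0.190282 m ≈ 0.190 m

0.190 m of thermosteric rise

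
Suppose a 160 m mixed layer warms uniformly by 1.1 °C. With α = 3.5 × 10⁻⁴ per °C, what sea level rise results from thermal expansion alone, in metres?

Δh = αΔT·H = 3.5×10⁻⁴ × 1.1 × 160 = 0.06160 m

about 0.0616 m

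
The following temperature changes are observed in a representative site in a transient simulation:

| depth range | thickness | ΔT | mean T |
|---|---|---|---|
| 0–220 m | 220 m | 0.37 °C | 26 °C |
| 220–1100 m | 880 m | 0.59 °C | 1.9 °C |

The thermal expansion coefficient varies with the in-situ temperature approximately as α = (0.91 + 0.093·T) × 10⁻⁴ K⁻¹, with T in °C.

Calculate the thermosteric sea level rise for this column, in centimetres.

Δh = 8.35 cm

Layer 1: α = (0.91 + 0.093×26)×10⁻⁴ = 3.328×10⁻⁴ K⁻¹
Layer 2: α = (0.91 + 0.093×1.9)×10⁻⁴ = 1.0867×10⁻⁴ K⁻¹
3.328×10⁻⁴ × 220 × 0.37 = 0.02708992 m
880 × 1.0867×10⁻⁴ × 0.59 = 0.056421464 m
Δh = 0.02708992 + 0.056421464 = 0.083511384 m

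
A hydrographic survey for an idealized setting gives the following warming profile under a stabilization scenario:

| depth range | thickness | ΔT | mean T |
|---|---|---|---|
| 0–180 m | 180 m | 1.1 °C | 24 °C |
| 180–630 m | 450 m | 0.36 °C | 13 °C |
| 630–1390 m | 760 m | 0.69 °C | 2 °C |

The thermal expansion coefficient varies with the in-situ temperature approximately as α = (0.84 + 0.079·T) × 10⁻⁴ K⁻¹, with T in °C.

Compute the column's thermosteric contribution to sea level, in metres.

0.137 m of thermosteric rise

Layer 1: α = (0.84 + 0.079×24)×10⁻⁴ = 2.736×10⁻⁴ K⁻¹
Layer 2: α = (0.84 + 0.079×13)×10⁻⁴ = 1.867×10⁻⁴ K⁻¹
Layer 3: α = (0.84 + 0.079×2)×10⁻⁴ = 0.998×10⁻⁴ K⁻¹
Layer 1: 1.1 × 180 × 2.736×10⁻⁴ = 0.0541728 m
180–630 m: 450 × 1.867×10⁻⁴ × 0.36 = 0.0302454 m
630–1390 m: 0.998×10⁻⁴ × 760 × 0.69 = 0.05233512 m
Δh = 0.0541728 + 0.0302454 + 0.05233512 = 0.13675332 m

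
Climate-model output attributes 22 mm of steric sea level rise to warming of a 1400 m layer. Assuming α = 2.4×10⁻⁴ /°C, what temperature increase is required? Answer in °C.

ΔT = Δh/(αH) = 0.022 / (2.4×10⁻⁴ × 1400) ≈ 0.06548 °C

about 0.0655 °C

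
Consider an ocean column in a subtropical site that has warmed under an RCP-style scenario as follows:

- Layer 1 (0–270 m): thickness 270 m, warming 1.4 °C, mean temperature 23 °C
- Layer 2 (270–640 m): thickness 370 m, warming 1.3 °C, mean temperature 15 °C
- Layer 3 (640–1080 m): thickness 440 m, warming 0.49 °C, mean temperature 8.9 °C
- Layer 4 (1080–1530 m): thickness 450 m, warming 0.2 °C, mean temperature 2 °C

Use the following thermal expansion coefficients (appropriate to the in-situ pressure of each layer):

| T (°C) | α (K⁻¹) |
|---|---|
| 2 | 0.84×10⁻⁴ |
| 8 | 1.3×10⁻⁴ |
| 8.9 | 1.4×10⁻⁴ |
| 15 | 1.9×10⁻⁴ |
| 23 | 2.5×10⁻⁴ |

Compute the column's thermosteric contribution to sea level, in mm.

224 mm of thermosteric rise

Layer 1 at 23 °C → α = 2.5×10⁻⁴ K⁻¹
Layer 2 at 15 °C → α = 1.9×10⁻⁴ K⁻¹
Layer 3 at 8.9 °C → α = 1.4×10⁻⁴ K⁻¹
Layer 4 at 2 °C → α = 0.84×10⁻⁴ K⁻¹
Layer 1: 2.5×10⁻⁴ × 270 × 1.4 = 0.09450 m
270–640 m: 1.3 × 1.9×10⁻⁴ × 370 = 0.09139 m
640–1080 m: 440 × 1.4×10⁻⁴ × 0.49 = 0.030184 m
450 × 0.2 × 0.84×10⁻⁴ = 0.00756 m
Δh = 0.09450 + 0.09139 + 0.030184 + 0.00756 = 0.223634 m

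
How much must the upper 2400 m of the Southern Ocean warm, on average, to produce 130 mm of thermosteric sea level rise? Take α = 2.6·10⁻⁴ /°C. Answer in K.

ΔT ≈ 0.21 K

ΔT = Δh/(αH) = 0.13 / (2.6×10⁻⁴ × 2400) ≈ 0.2083 K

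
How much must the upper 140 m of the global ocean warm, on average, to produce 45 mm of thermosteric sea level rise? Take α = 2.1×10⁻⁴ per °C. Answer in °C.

1.5 °C

ΔT = Δh/(αH) = 0.045 / (2.1×10⁻⁴ × 140) ≈ 1.531 °C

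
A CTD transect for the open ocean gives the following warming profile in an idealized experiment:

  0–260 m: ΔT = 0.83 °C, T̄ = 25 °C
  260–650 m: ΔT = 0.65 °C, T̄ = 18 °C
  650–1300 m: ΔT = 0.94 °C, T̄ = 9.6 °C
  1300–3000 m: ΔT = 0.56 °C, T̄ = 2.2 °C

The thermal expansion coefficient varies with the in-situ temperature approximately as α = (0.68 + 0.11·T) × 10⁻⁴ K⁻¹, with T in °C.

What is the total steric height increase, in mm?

335 mm of thermosteric rise

Layer 1: α = (0.68 + 0.11×25)×10⁻⁴ = 3.43×10⁻⁴ K⁻¹
Layer 2: α = (0.68 + 0.11×18)×10⁻⁴ = 2.66×10⁻⁴ K⁻¹
Layer 3: α = (0.68 + 0.11×9.6)×10⁻⁴ = 1.736×10⁻⁴ K⁻¹
Layer 4: α = (0.68 + 0.11×2.2)×10⁻⁴ = 0.922×10⁻⁴ K⁻¹
Layer 1: 3.43×10⁻⁴ × 0.83 × 260 = 0.0740194 m
2.66×10⁻⁴ × 390 × 0.65 = 0.067431 m
Layer 3: 0.94 × 1.736×10⁻⁴ × 650 = 0.1060696 m
0.922×10⁻⁴ × 0.56 × 1700 = 0.0877744 m
Δh = 0.0740194 + 0.067431 + 0.1060696 + 0.0877744 = 0.3352944 m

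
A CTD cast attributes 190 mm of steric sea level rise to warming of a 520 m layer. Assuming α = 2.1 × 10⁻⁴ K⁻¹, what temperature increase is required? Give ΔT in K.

ΔT ≈ 1.74 K

ΔT = Δh/(αH) = 0.19 / (2.1×10⁻⁴ × 520) ≈ 1.740 K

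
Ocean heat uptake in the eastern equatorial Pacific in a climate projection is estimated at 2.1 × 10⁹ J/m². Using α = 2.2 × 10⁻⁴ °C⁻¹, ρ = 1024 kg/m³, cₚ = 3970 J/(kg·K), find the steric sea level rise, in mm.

about 110 mm

Δh = αQ/(ρcₚ) = 2.2×10⁻⁴ × 2.1×10⁹ / (1024 × 3970) ≈ 0.11365 m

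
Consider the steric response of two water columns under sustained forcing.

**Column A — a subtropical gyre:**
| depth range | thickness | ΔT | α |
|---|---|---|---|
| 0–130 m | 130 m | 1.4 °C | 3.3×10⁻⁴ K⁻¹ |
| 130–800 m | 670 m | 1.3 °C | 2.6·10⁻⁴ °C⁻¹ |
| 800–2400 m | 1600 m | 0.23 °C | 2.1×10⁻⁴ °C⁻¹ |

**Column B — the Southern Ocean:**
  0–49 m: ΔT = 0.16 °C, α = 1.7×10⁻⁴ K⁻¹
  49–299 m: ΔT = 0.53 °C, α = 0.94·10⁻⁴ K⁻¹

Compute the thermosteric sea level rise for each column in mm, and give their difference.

A: 360 mm; B: 14 mm; difference 350 mm

A 0–130 m: 130 × 1.4 × 3.3×10⁻⁴ = 0.06006 m
A 670 × 2.6×10⁻⁴ × 1.3 = 0.22646 m
A 2.1×10⁻⁴ × 1600 × 0.23 = 0.07728 m
A total: 0.36380 m
B Layer 1: 1.7×10⁻⁴ × 49 × 0.16 = 0.0013328 m
B 49–299 m: 0.53 × 250 × 0.94×10⁻⁴ = 0.012455 m
B total: 0.0137878 m
Difference: 0.36380 − 0.0137878 = 0.3500122 m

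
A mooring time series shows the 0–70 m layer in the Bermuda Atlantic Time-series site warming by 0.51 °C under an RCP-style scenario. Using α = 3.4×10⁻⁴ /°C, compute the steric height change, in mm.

Δh = αΔT·H = 3.4×10⁻⁴ × 0.51 × 70 = 0.012138 m

about 12 mm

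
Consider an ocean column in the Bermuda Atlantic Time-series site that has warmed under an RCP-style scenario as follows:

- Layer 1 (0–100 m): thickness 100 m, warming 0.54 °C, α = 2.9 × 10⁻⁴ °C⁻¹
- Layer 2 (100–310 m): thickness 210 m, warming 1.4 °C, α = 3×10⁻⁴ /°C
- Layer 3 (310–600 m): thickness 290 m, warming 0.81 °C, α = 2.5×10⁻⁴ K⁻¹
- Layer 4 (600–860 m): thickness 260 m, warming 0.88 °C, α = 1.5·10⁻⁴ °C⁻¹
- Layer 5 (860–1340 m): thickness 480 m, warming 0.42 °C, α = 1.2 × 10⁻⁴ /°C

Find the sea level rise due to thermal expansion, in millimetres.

Layer 1: 2.9×10⁻⁴ × 100 × 0.54 = 0.01566 m
Layer 2: 1.4 × 3×10⁻⁴ × 210 = 0.08820 m
Layer 3: 0.81 × 290 × 2.5×10⁻⁴ = 0.058725 m
Layer 4: 1.5×10⁻⁴ × 0.88 × 260 = 0.03432 m
1.2×10⁻⁴ × 0.42 × 480 = 0.024192 m
Δh = 0.01566 + 0.08820 + 0.058725 + 0.03432 + 0.024192 = 0.221097 m

220 mm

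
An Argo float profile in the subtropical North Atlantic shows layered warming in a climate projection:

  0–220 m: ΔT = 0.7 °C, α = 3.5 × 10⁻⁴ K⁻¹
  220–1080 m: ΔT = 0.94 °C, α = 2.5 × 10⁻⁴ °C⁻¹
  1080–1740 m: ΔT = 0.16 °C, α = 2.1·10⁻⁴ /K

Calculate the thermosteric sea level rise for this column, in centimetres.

0–220 m: 220 × 3.5×10⁻⁴ × 0.7 = 0.05390 m
220–1080 m: 2.5×10⁻⁴ × 860 × 0.94 = 0.20210 m
1080–1740 m: 2.1×10⁻⁴ × 660 × 0.16 = 0.022176 m
Δh = 0.05390 + 0.20210 + 0.022176 = 0.278176 m

about 27.8 cm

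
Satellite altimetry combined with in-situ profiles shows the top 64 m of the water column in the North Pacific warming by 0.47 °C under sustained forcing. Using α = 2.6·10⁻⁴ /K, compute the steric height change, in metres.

about 0.00782 m

Δh = αΔT·H = 2.6×10⁻⁴ × 0.47 × 64 = 0.0078208 m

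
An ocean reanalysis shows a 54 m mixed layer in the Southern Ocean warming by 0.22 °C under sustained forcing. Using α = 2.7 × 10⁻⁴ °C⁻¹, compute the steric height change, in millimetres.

about 3.2 mm

Δh = αΔT·H = 2.7×10⁻⁴ × 0.22 × 54 = 0.0032076 m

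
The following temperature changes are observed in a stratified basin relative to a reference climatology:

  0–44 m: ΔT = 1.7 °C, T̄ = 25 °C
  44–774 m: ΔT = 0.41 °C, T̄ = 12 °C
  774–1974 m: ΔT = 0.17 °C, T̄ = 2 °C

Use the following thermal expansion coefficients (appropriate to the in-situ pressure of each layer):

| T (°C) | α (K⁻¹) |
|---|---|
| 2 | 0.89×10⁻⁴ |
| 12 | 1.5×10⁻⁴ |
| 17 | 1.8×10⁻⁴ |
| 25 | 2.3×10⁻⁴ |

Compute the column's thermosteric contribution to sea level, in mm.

80.3 mm of thermosteric rise

Layer 1 at 25 °C → α = 2.3×10⁻⁴ K⁻¹
Layer 2 at 12 °C → α = 1.5×10⁻⁴ K⁻¹
Layer 3 at 2 °C → α = 0.89×10⁻⁴ K⁻¹
0–44 m: 44 × 1.7 × 2.3×10⁻⁴ = 0.017204 m
44–774 m: 730 × 1.5×10⁻⁴ × 0.41 = 0.044895 m
0.89×10⁻⁴ × 0.17 × 1200 = 0.018156 m
Δh = 0.017204 + 0.044895 + 0.018156 = 0.080255 m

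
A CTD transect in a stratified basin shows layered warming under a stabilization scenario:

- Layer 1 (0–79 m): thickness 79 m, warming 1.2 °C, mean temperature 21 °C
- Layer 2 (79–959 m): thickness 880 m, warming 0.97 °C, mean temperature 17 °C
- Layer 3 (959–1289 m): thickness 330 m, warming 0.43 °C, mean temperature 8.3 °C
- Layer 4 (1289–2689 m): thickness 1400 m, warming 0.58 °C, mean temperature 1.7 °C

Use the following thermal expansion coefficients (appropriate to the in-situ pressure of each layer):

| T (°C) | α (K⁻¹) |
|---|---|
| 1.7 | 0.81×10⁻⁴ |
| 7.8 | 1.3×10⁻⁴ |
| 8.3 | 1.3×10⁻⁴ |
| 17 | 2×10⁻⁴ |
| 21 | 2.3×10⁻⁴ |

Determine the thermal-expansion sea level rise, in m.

Δh = 0.277 m

Layer 1 at 21 °C → α = 2.3×10⁻⁴ K⁻¹
Layer 2 at 17 °C → α = 2×10⁻⁴ K⁻¹
Layer 3 at 8.3 °C → α = 1.3×10⁻⁴ K⁻¹
Layer 4 at 1.7 °C → α = 0.81×10⁻⁴ K⁻¹
0–79 m: 2.3×10⁻⁴ × 1.2 × 79 = 0.021804 m
2×10⁻⁴ × 0.97 × 880 = 0.17072 m
1.3×10⁻⁴ × 0.43 × 330 = 0.018447 m
0.81×10⁻⁴ × 1400 × 0.58 = 0.065772 m
Δh = 0.021804 + 0.17072 + 0.018447 + 0.065772 = 0.276743 m ≈ 0.277 m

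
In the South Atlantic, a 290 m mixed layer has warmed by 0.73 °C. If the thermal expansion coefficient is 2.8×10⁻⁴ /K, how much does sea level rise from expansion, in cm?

Δh = αΔT·H = 2.8×10⁻⁴ × 0.73 × 290 = 0.059276 m

Δh = 5.93 cm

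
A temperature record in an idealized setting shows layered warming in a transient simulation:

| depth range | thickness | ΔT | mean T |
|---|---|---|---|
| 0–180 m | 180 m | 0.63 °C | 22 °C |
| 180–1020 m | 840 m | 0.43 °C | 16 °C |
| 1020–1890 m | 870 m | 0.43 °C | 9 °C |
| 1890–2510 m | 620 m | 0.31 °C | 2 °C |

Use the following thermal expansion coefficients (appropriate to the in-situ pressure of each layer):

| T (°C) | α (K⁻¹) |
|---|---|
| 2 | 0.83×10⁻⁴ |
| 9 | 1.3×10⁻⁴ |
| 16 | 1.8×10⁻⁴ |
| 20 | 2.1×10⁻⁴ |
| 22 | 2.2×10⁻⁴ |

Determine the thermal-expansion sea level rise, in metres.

Layer 1 at 22 °C → α = 2.2×10⁻⁴ K⁻¹
Layer 2 at 16 °C → α = 1.8×10⁻⁴ K⁻¹
Layer 3 at 9 °C → α = 1.3×10⁻⁴ K⁻¹
Layer 4 at 2 °C → α = 0.83×10⁻⁴ K⁻¹
0–180 m: 2.2×10⁻⁴ × 180 × 0.63 = 0.024948 m
Layer 2: 840 × 0.43 × 1.8×10⁻⁴ = 0.065016 m
0.43 × 870 × 1.3×10⁻⁴ = 0.048633 m
620 × 0.31 × 0.83×10⁻⁴ = 0.0159526 m
Δh = 0.024948 + 0.065016 + 0.048633 + 0.0159526 = 0.1545496 m ≈ 0.155 m

0.155 m of thermosteric rise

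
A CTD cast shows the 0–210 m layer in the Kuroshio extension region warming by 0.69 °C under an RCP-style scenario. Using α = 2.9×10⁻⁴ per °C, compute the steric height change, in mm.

about 42.0 mm

Δh = αΔT·H = 2.9×10⁻⁴ × 0.69 × 210 = 0.042021 m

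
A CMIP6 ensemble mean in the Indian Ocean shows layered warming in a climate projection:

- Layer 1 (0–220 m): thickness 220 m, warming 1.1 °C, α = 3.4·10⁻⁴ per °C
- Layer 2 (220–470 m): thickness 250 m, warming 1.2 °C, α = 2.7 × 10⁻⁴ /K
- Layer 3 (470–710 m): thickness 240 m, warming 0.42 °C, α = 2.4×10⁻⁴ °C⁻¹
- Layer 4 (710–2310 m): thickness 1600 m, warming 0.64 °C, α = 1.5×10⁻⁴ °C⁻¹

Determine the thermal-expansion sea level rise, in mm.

about 341 mm

3.4×10⁻⁴ × 1.1 × 220 = 0.08228 m
220–470 m: 250 × 2.7×10⁻⁴ × 1.2 = 0.08100 m
470–710 m: 2.4×10⁻⁴ × 240 × 0.42 = 0.024192 m
1.5×10⁻⁴ × 1600 × 0.64 = 0.15360 m
Δh = 0.08228 + 0.08100 + 0.024192 + 0.15360 = 0.341072 m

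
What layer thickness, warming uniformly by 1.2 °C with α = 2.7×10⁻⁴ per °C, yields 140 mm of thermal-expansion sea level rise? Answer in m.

432 m

H = Δh/(αΔT) = 0.14 / (2.7×10⁻⁴ × 1.2) ≈ 432.1 m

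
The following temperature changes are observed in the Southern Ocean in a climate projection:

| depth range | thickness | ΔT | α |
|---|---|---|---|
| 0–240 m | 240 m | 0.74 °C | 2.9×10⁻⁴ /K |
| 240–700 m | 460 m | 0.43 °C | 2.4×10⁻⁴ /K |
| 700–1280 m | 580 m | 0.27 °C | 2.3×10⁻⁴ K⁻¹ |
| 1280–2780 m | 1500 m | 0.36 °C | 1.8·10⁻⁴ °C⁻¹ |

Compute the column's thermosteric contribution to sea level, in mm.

Layer 1: 2.9×10⁻⁴ × 240 × 0.74 = 0.051504 m
Layer 2: 460 × 2.4×10⁻⁴ × 0.43 = 0.047472 m
700–1280 m: 580 × 2.3×10⁻⁴ × 0.27 = 0.036018 m
1280–2780 m: 1.8×10⁻⁴ × 0.36 × 1500 = 0.09720 m
Δh = 0.051504 + 0.047472 + 0.036018 + 0.09720 = 0.232194 m

232 mm of thermosteric rise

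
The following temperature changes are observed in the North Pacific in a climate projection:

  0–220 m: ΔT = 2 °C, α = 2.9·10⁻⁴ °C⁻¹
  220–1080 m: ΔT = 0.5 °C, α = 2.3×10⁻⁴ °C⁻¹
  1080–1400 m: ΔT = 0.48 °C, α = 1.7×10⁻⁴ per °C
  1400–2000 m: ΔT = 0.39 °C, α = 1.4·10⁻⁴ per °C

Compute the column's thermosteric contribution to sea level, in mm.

0–220 m: 220 × 2 × 2.9×10⁻⁴ = 0.12760 m
220–1080 m: 860 × 2.3×10⁻⁴ × 0.5 = 0.09890 m
1.7×10⁻⁴ × 320 × 0.48 = 0.026112 m
Layer 4: 1.4×10⁻⁴ × 600 × 0.39 = 0.03276 m
Δh = 0.12760 + 0.09890 + 0.026112 + 0.03276 = 0.285372 m ≈ 290 mm

Δh ≈ 290 mm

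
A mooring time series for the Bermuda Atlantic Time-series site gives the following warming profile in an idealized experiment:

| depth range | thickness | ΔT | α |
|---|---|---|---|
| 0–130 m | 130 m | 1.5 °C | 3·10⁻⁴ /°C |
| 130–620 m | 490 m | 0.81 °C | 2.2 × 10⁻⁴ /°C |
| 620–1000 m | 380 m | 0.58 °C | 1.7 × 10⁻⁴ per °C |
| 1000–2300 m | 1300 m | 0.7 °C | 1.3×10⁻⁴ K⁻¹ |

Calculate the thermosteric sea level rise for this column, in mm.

Layer 1: 1.5 × 130 × 3×10⁻⁴ = 0.05850 m
Layer 2: 2.2×10⁻⁴ × 0.81 × 490 = 0.087318 m
Layer 3: 1.7×10⁻⁴ × 380 × 0.58 = 0.037468 m
1.3×10⁻⁴ × 0.7 × 1300 = 0.11830 m
Δh = 0.05850 + 0.087318 + 0.037468 + 0.11830 = 0.301586 m

Δh ≈ 302 mm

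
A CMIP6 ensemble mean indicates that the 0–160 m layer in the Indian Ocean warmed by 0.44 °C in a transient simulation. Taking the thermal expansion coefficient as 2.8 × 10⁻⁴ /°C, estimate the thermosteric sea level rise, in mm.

Δh = αΔT·H = 2.8×10⁻⁴ × 0.44 × 160 = 0.019712 m

about 20 mm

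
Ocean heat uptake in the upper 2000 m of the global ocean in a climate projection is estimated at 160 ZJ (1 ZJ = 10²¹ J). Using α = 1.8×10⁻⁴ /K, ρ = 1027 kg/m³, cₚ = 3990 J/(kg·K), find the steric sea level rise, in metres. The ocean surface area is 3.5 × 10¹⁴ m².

Δh = 0.0201 m

Per unit area: Q = 160×10²¹ / (3.5×10¹⁴) ≈ 4.571×10⁸ J/m²
Δh = αQ/(ρcₚ) = 1.8×10⁻⁴ × 4.571×10⁸ / (1027 × 3990) ≈ 0.020079 m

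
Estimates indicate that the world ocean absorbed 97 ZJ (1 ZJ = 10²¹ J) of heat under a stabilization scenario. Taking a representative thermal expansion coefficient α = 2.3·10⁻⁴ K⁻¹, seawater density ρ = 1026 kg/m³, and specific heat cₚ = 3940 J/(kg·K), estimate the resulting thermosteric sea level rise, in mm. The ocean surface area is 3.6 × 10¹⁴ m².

Δh ≈ 15 mm

Per unit area: Q = 97×10²¹ / (3.6×10¹⁴) ≈ 2.694×10⁸ J/m²
Δh = αQ/(ρcₚ) = 2.3×10⁻⁴ × 2.694×10⁸ / (1026 × 3940) ≈ 0.015328 m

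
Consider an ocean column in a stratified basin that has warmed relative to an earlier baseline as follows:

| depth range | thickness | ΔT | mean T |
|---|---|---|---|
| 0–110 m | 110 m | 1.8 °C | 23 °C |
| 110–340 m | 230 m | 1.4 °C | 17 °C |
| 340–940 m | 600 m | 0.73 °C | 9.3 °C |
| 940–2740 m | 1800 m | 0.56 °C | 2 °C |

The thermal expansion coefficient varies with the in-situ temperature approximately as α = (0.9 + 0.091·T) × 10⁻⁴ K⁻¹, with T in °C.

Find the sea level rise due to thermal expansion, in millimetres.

about 324 mm

Layer 1: α = (0.9 + 0.091×23)×10⁻⁴ = 2.993×10⁻⁴ K⁻¹
Layer 2: α = (0.9 + 0.091×17)×10⁻⁴ = 2.447×10⁻⁴ K⁻¹
Layer 3: α = (0.9 + 0.091×9.3)×10⁻⁴ = 1.7463×10⁻⁴ K⁻¹
Layer 4: α = (0.9 + 0.091×2)×10⁻⁴ = 1.082×10⁻⁴ K⁻¹
110 × 2.993×10⁻⁴ × 1.8 = 0.0592614 m
2.447×10⁻⁴ × 230 × 1.4 = 0.0787934 m
600 × 1.7463×10⁻⁴ × 0.73 = 0.07648794 m
1800 × 1.082×10⁻⁴ × 0.56 = 0.1090656 m
Δh = 0.0592614 + 0.0787934 + 0.07648794 + 0.1090656 = 0.32360834 m ≈ 324 mm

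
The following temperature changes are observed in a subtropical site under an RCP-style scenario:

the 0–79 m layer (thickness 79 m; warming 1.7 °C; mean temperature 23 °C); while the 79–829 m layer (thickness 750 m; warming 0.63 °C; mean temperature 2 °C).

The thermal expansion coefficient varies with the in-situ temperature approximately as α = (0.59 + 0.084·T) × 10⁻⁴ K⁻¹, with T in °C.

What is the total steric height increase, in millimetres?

Layer 1: α = (0.59 + 0.084×23)×10⁻⁴ = 2.522×10⁻⁴ K⁻¹
Layer 2: α = (0.59 + 0.084×2)×10⁻⁴ = 0.758×10⁻⁴ K⁻¹
Layer 1: 79 × 1.7 × 2.522×10⁻⁴ = 0.03387046 m
750 × 0.63 × 0.758×10⁻⁴ = 0.0358155 m
Δh = 0.03387046 + 0.0358155 = 0.06968596 m ≈ 70 mm

Δh ≈ 70 mm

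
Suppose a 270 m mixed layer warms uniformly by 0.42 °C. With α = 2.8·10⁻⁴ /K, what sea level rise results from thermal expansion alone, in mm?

31.8 mm of thermosteric rise

Δh = αΔT·H = 2.8×10⁻⁴ × 0.42 × 270 = 0.031752 m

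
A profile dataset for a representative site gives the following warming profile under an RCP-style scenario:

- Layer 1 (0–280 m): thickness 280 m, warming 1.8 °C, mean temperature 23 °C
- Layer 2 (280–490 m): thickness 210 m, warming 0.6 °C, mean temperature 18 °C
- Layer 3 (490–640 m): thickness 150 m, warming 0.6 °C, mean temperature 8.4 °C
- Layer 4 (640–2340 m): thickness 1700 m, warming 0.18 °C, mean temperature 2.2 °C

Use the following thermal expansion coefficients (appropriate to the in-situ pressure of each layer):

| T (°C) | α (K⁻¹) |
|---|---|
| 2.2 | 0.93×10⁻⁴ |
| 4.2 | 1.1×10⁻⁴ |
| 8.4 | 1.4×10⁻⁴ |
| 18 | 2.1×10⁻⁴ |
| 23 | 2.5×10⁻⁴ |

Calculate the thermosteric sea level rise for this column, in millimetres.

194 mm

Layer 1 at 23 °C → α = 2.5×10⁻⁴ K⁻¹
Layer 2 at 18 °C → α = 2.1×10⁻⁴ K⁻¹
Layer 3 at 8.4 °C → α = 1.4×10⁻⁴ K⁻¹
Layer 4 at 2.2 °C → α = 0.93×10⁻⁴ K⁻¹
0–280 m: 1.8 × 280 × 2.5×10⁻⁴ = 0.12600 m
Layer 2: 0.6 × 2.1×10⁻⁴ × 210 = 0.02646 m
Layer 3: 0.6 × 150 × 1.4×10⁻⁴ = 0.01260 m
0.93×10⁻⁴ × 0.18 × 1700 = 0.028458 m
Δh = 0.12600 + 0.02646 + 0.01260 + 0.028458 = 0.193518 m ≈ 194 mm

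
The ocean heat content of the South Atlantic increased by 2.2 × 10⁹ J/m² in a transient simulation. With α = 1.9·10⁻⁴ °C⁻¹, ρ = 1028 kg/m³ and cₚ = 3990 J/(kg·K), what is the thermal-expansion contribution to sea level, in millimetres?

102 mm

Δh = αQ/(ρcₚ) = 1.9×10⁻⁴ × 2.2×10⁹ / (1028 × 3990) ≈ 0.10191 m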